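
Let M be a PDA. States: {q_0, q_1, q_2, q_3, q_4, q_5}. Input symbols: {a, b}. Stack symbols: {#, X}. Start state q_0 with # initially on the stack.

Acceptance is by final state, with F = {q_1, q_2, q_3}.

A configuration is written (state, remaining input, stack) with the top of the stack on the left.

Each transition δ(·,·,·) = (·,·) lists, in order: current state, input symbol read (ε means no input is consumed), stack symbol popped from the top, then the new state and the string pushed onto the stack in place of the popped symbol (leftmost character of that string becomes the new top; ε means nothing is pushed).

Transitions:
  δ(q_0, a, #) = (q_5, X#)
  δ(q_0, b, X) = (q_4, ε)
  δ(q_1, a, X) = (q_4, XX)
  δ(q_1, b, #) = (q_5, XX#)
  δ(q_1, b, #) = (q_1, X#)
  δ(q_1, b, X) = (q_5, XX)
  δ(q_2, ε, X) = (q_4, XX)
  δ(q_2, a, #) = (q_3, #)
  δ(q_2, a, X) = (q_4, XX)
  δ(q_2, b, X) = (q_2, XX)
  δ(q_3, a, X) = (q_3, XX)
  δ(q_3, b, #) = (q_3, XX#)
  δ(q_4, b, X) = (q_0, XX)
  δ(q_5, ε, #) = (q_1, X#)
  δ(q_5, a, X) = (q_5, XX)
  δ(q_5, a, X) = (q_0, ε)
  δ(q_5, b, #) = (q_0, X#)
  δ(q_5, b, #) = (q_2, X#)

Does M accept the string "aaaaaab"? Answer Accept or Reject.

Reject

No computation consumes all input and reaches a final state.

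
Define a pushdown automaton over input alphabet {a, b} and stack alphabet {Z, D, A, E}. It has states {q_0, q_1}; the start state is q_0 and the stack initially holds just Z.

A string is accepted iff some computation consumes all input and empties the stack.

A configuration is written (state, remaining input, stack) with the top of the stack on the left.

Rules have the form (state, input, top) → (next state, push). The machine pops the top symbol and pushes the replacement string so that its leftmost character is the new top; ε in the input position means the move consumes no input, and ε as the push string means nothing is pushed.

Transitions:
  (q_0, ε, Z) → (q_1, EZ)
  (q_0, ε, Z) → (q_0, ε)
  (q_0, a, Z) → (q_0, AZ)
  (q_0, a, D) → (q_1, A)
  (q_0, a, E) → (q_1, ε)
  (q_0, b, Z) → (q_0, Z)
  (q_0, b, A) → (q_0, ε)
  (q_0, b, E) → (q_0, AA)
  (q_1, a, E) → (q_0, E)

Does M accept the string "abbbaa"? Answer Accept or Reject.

No computation consumes all input and empties the stack.

Reject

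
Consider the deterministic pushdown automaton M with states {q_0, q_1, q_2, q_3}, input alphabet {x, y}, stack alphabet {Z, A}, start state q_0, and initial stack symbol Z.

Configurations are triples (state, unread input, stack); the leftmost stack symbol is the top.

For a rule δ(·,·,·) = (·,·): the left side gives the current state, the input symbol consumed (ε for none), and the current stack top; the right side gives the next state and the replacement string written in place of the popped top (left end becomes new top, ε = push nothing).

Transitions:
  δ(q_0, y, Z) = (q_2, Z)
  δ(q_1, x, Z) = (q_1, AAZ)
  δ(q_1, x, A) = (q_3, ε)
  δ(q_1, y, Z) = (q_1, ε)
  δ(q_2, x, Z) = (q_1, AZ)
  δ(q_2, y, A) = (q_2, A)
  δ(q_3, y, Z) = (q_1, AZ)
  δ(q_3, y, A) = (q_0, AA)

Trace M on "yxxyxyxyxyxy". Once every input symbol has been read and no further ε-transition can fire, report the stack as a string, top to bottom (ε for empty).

(q_0, yxxyxyxyxyxy, Z)
  read y, top Z: go to q_2, push Z → (q_2, xxyxyxyxyxy, Z)
  read x, top Z: go to q_1, push AZ → (q_1, xyxyxyxyxy, AZ)
  read x, top A: go to q_3, push ε → (q_3, yxyxyxyxy, Z)
  read y, top Z: go to q_1, push AZ → (q_1, xyxyxyxy, AZ)
  read x, top A: go to q_3, push ε → (q_3, yxyxyxy, Z)
  read y, top Z: go to q_1, push AZ → (q_1, xyxyxy, AZ)
  read x, top A: go to q_3, push ε → (q_3, yxyxy, Z)
  read y, top Z: go to q_1, push AZ → (q_1, xyxy, AZ)
  read x, top A: go to q_3, push ε → (q_3, yxy, Z)
  read y, top Z: go to q_1, push AZ → (q_1, xy, AZ)
  read x, top A: go to q_3, push ε → (q_3, y, Z)
  read y, top Z: go to q_1, push AZ → (q_1, ε, AZ)
All input consumed in state q_1 with stack AZ.

AZ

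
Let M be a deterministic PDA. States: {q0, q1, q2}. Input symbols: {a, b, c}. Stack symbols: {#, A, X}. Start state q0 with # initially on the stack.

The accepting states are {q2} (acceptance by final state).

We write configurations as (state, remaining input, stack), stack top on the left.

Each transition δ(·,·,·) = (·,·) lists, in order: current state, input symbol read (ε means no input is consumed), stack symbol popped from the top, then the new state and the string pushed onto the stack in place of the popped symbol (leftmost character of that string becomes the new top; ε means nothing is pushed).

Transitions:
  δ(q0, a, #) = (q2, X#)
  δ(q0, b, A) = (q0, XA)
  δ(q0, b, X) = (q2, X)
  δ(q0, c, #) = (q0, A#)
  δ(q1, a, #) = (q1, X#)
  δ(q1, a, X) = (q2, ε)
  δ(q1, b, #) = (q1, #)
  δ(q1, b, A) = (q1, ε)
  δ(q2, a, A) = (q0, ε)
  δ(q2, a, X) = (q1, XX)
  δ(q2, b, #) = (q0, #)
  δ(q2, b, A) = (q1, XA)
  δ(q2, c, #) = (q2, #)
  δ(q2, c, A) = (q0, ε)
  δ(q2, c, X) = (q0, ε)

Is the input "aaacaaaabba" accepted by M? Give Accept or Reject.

Reject

(q0, aaacaaaabba, #)
  read a, top #: go to q2, push X# → (q2, aacaaaabba, X#)
  read a, top X: go to q1, push XX → (q1, acaaaabba, XX#)
  read a, top X: go to q2, push ε → (q2, caaaabba, X#)
  read c, top X: go to q0, push ε → (q0, aaaabba, #)
  read a, top #: go to q2, push X# → (q2, aaabba, X#)
  read a, top X: go to q1, push XX → (q1, aabba, XX#)
  read a, top X: go to q2, push ε → (q2, abba, X#)
  read a, top X: go to q1, push XX → (q1, bba, XX#)
No transition applies at (q1, bba, XX#); input not fully consumed.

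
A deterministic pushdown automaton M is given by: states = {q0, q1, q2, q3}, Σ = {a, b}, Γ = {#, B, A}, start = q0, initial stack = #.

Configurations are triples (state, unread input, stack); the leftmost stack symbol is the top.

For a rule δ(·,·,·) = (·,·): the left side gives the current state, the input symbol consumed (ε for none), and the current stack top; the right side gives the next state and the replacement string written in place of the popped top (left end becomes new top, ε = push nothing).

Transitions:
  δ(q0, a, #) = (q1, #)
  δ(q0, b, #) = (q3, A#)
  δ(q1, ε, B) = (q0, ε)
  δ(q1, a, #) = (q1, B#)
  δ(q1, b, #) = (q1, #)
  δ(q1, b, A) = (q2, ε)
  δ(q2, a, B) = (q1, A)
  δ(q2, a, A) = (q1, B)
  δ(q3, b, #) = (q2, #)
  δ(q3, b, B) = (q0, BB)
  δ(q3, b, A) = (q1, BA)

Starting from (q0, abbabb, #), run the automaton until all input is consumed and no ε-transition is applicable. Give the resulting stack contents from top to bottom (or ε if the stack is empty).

(q0, abbabb, #)
  read a, top #: go to q1, push # → (q1, bbabb, #)
  read b, top #: go to q1, push # → (q1, babb, #)
  read b, top #: go to q1, push # → (q1, abb, #)
  read a, top #: go to q1, push B# → (q1, bb, B#)
  ε-move, top B: go to q0, push ε → (q0, bb, #)
  read b, top #: go to q3, push A# → (q3, b, A#)
  read b, top A: go to q1, push BA → (q1, ε, BA#)
  ε-move, top B: go to q0, push ε → (q0, ε, A#)
All input consumed in state q0 with stack A#.

A#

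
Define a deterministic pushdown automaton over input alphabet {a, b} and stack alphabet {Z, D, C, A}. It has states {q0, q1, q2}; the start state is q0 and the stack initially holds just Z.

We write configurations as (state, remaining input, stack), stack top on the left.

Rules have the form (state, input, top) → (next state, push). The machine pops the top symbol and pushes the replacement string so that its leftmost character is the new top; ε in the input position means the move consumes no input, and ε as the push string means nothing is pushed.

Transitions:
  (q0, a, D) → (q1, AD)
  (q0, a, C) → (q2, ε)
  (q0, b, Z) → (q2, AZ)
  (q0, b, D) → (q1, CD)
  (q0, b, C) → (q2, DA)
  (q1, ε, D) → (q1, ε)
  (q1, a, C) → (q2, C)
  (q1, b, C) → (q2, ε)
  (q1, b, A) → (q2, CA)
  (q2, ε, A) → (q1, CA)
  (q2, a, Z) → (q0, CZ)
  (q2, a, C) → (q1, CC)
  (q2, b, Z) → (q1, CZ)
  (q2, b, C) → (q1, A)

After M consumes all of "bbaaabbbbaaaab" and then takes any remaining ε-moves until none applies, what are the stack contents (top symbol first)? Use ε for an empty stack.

ACCAACAZ

(q0, bbaaabbbbaaaab, Z)
  read b, top Z: go to q2, push AZ → (q2, baaabbbbaaaab, AZ)
  ε-move, top A: go to q1, push CA → (q1, baaabbbbaaaab, CAZ)
  read b, top C: go to q2, push ε → (q2, aaabbbbaaaab, AZ)
  ε-move, top A: go to q1, push CA → (q1, aaabbbbaaaab, CAZ)
  read a, top C: go to q2, push C → (q2, aabbbbaaaab, CAZ)
  read a, top C: go to q1, push CC → (q1, abbbbaaaab, CCAZ)
  read a, top C: go to q2, push C → (q2, bbbbaaaab, CCAZ)
  read b, top C: go to q1, push A → (q1, bbbaaaab, ACAZ)
  read b, top A: go to q2, push CA → (q2, bbaaaab, CACAZ)
  read b, top C: go to q1, push A → (q1, baaaab, AACAZ)
  read b, top A: go to q2, push CA → (q2, aaaab, CAACAZ)
  read a, top C: go to q1, push CC → (q1, aaab, CCAACAZ)
  read a, top C: go to q2, push C → (q2, aab, CCAACAZ)
  read a, top C: go to q1, push CC → (q1, ab, CCCAACAZ)
  read a, top C: go to q2, push C → (q2, b, CCCAACAZ)
  read b, top C: go to q1, push A → (q1, ε, ACCAACAZ)
All input consumed in state q1 with stack ACCAACAZ.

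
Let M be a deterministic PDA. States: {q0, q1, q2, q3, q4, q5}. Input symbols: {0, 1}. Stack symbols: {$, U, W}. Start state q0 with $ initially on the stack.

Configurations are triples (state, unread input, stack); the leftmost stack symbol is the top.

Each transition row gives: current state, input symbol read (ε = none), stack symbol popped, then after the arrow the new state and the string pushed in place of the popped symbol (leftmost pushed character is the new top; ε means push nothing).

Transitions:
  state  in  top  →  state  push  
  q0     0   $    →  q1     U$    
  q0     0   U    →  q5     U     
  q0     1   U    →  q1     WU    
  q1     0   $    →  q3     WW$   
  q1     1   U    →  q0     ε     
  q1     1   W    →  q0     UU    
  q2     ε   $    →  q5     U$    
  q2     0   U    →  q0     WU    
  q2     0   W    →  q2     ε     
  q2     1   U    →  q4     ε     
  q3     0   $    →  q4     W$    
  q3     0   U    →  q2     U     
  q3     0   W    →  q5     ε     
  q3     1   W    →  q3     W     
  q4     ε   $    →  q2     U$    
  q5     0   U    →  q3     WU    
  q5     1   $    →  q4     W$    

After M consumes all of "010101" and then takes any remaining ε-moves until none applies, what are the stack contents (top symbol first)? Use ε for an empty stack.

(q0, 010101, $) ⊢ (q1, 10101, U$) ⊢ (q0, 0101, $) ⊢ (q1, 101, U$) ⊢ (q0, 01, $) ⊢ (q1, 1, U$) ⊢ (q0, ε, $)
All input consumed in state q0 with stack $.

$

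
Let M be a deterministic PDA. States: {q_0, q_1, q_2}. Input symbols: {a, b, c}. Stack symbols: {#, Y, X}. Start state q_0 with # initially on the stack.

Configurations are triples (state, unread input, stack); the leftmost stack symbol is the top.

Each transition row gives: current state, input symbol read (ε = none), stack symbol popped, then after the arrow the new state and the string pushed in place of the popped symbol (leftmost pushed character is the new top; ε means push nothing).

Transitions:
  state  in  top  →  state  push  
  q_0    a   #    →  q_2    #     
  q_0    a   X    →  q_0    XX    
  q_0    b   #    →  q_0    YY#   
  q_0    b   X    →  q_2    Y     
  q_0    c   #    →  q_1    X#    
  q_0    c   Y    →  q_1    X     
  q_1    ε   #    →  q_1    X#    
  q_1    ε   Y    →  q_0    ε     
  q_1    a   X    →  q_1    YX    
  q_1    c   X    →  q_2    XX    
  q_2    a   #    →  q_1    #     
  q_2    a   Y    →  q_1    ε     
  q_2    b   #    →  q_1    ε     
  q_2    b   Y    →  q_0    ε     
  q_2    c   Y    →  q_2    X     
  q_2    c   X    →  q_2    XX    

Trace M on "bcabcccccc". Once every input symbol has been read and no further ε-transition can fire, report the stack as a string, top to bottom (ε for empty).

(q_0, bcabcccccc, #)
  read b, top #: go to q_0, push YY# → (q_0, cabcccccc, YY#)
  read c, top Y: go to q_1, push X → (q_1, abcccccc, XY#)
  read a, top X: go to q_1, push YX → (q_1, bcccccc, YXY#)
  ε-move, top Y: go to q_0, push ε → (q_0, bcccccc, XY#)
  read b, top X: go to q_2, push Y → (q_2, cccccc, YY#)
  read c, top Y: go to q_2, push X → (q_2, ccccc, XY#)
  read c, top X: go to q_2, push XX → (q_2, cccc, XXY#)
  read c, top X: go to q_2, push XX → (q_2, ccc, XXXY#)
  read c, top X: go to q_2, push XX → (q_2, cc, XXXXY#)
  read c, top X: go to q_2, push XX → (q_2, c, XXXXXY#)
  read c, top X: go to q_2, push XX → (q_2, ε, XXXXXXY#)
All input consumed in state q_2 with stack XXXXXXY#.

XXXXXXY#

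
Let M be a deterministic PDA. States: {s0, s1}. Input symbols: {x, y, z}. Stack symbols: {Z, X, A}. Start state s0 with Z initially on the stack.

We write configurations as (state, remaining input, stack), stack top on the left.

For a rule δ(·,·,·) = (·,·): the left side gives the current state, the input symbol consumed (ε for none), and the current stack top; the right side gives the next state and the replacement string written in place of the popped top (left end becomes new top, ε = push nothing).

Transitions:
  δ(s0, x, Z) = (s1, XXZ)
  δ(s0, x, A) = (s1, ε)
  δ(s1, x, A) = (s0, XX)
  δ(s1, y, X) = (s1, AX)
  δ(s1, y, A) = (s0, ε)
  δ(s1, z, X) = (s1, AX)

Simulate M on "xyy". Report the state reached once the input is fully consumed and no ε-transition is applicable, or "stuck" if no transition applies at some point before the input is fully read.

s0

(s0, xyy, Z)
  read x, top Z: go to s1, push XXZ → (s1, yy, XXZ)
  read y, top X: go to s1, push AX → (s1, y, AXXZ)
  read y, top A: go to s0, push ε → (s0, ε, XXZ)
All input consumed; M is in state s0.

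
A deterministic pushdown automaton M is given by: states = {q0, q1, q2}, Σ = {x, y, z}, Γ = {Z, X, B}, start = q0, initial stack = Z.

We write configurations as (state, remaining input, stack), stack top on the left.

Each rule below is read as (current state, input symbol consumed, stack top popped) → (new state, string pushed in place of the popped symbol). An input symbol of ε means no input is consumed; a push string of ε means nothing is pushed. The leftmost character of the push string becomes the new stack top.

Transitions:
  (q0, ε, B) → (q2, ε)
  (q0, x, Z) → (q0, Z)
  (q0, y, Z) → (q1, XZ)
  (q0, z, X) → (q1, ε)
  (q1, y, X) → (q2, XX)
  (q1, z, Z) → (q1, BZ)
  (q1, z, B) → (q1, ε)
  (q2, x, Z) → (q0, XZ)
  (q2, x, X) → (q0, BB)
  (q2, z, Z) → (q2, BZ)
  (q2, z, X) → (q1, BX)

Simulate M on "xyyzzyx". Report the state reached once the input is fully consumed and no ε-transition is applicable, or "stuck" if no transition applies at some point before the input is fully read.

(q0, xyyzzyx, Z) ⊢ (q0, yyzzyx, Z) ⊢ (q1, yzzyx, XZ) ⊢ (q2, zzyx, XXZ) ⊢ (q1, zyx, BXXZ) ⊢ (q1, yx, XXZ) ⊢ (q2, x, XXXZ) ⊢ (q0, ε, BBXXZ) ⊢ (q2, ε, BXXZ)
All input consumed; M is in state q2.

q2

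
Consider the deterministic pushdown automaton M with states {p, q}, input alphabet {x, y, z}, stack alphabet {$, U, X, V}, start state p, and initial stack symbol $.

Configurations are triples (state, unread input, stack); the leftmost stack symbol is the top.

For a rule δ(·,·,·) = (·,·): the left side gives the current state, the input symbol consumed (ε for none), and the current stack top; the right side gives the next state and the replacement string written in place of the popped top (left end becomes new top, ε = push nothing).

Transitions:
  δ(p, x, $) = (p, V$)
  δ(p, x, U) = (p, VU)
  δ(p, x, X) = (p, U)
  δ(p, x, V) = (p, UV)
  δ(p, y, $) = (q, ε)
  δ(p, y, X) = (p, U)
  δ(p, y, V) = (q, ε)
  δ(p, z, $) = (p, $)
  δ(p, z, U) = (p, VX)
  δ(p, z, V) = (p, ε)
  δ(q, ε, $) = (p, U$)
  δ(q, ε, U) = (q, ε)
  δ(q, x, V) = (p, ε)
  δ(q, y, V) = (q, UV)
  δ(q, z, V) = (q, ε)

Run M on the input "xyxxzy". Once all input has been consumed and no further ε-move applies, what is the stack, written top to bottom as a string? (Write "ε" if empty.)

XVU$

(p, xyxxzy, $)
  read x, top $: go to p, push V$ → (p, yxxzy, V$)
  read y, top V: go to q, push ε → (q, xxzy, $)
  ε-move, top $: go to p, push U$ → (p, xxzy, U$)
  read x, top U: go to p, push VU → (p, xzy, VU$)
  read x, top V: go to p, push UV → (p, zy, UVU$)
  read z, top U: go to p, push VX → (p, y, VXVU$)
  read y, top V: go to q, push ε → (q, ε, XVU$)
All input consumed in state q with stack XVU$.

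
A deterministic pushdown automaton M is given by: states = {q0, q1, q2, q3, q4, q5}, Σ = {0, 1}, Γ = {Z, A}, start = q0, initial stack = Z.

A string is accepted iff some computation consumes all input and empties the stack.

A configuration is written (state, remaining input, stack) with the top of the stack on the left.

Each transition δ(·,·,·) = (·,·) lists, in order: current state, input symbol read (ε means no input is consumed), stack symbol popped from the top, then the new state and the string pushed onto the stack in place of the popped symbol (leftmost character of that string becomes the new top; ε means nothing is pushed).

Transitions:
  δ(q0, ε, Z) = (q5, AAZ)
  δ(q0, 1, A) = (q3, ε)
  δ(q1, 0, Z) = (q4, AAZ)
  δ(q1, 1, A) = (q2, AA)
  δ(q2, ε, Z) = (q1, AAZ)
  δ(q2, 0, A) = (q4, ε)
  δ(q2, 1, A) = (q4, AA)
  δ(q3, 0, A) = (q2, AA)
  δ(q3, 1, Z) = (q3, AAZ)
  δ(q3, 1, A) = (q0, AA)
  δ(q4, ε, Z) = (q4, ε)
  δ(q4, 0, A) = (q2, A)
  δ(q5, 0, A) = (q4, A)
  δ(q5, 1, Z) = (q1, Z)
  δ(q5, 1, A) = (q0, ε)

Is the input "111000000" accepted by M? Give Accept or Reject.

Accept

(q0, 111000000, Z)
  ε-move, top Z: go to q5, push AAZ → (q5, 111000000, AAZ)
  read 1, top A: go to q0, push ε → (q0, 11000000, AZ)
  read 1, top A: go to q3, push ε → (q3, 1000000, Z)
  read 1, top Z: go to q3, push AAZ → (q3, 000000, AAZ)
  read 0, top A: go to q2, push AA → (q2, 00000, AAAZ)
  read 0, top A: go to q4, push ε → (q4, 0000, AAZ)
  read 0, top A: go to q2, push A → (q2, 000, AAZ)
  read 0, top A: go to q4, push ε → (q4, 00, AZ)
  read 0, top A: go to q2, push A → (q2, 0, AZ)
  read 0, top A: go to q4, push ε → (q4, ε, Z)
  ε-move, top Z: go to q4, push ε → (q4, ε, ε)
All input consumed and the stack is empty.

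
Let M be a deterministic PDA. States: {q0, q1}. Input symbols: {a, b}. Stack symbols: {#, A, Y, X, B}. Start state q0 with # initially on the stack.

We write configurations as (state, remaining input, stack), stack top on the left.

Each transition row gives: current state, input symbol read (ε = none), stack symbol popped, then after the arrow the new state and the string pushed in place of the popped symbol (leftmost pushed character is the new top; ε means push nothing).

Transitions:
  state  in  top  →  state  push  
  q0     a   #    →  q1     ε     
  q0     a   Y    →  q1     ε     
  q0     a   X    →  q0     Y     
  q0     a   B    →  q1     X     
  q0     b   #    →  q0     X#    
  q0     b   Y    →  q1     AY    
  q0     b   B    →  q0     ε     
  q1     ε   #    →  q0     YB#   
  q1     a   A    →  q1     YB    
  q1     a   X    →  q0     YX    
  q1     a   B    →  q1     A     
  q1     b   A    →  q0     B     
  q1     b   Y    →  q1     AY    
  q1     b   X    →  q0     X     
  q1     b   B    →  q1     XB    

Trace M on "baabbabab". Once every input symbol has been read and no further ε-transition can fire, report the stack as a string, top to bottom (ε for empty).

AYYB#

(q0, baabbabab, #)
  read b, top #: go to q0, push X# → (q0, aabbabab, X#)
  read a, top X: go to q0, push Y → (q0, abbabab, Y#)
  read a, top Y: go to q1, push ε → (q1, bbabab, #)
  ε-move, top #: go to q0, push YB# → (q0, bbabab, YB#)
  read b, top Y: go to q1, push AY → (q1, babab, AYB#)
  read b, top A: go to q0, push B → (q0, abab, BYB#)
  read a, top B: go to q1, push X → (q1, bab, XYB#)
  read b, top X: go to q0, push X → (q0, ab, XYB#)
  read a, top X: go to q0, push Y → (q0, b, YYB#)
  read b, top Y: go to q1, push AY → (q1, ε, AYYB#)
All input consumed in state q1 with stack AYYB#.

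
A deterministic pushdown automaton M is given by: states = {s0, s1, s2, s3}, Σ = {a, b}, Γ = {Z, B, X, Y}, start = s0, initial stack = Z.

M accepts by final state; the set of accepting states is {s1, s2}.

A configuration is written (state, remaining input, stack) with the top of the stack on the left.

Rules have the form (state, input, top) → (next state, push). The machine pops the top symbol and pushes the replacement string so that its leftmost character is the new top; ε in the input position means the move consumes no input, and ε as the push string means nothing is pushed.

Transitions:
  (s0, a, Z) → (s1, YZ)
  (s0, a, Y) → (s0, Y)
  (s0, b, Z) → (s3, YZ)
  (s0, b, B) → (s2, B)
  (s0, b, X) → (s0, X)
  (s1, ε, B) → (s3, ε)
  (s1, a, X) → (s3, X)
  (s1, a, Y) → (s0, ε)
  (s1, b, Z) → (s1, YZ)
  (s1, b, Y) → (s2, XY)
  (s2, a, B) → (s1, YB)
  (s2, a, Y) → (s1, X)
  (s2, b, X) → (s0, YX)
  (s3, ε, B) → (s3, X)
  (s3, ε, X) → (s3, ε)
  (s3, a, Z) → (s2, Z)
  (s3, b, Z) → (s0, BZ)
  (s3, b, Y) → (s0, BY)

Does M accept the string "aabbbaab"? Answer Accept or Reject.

Accept

(s0, aabbbaab, Z)
  read a, top Z: go to s1, push YZ → (s1, abbbaab, YZ)
  read a, top Y: go to s0, push ε → (s0, bbbaab, Z)
  read b, top Z: go to s3, push YZ → (s3, bbaab, YZ)
  read b, top Y: go to s0, push BY → (s0, baab, BYZ)
  read b, top B: go to s2, push B → (s2, aab, BYZ)
  read a, top B: go to s1, push YB → (s1, ab, YBYZ)
  read a, top Y: go to s0, push ε → (s0, b, BYZ)
  read b, top B: go to s2, push B → (s2, ε, BYZ)
All input consumed; state s2 ∈ F.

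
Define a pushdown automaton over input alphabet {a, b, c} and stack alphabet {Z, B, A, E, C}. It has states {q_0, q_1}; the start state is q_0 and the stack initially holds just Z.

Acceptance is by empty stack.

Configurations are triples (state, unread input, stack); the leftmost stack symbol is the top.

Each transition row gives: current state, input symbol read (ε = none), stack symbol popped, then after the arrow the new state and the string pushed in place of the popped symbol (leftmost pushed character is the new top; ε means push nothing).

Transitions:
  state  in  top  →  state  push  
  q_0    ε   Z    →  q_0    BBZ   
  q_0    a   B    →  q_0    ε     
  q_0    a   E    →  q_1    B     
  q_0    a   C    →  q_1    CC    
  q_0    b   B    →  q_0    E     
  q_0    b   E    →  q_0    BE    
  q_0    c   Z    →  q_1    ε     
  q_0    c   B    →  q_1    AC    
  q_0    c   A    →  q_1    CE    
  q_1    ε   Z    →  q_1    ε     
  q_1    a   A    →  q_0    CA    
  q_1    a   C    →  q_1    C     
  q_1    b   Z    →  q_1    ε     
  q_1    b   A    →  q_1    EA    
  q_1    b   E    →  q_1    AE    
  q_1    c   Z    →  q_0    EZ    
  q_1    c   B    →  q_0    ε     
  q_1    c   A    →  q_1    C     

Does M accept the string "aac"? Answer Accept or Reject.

Accept

One accepting computation: (q_0, aac, Z) ⊢ (q_0, aac, BBZ) ⊢ (q_0, ac, BZ) ⊢ (q_0, c, Z) ⊢ (q_1, ε, ε)
All input consumed and the stack is empty.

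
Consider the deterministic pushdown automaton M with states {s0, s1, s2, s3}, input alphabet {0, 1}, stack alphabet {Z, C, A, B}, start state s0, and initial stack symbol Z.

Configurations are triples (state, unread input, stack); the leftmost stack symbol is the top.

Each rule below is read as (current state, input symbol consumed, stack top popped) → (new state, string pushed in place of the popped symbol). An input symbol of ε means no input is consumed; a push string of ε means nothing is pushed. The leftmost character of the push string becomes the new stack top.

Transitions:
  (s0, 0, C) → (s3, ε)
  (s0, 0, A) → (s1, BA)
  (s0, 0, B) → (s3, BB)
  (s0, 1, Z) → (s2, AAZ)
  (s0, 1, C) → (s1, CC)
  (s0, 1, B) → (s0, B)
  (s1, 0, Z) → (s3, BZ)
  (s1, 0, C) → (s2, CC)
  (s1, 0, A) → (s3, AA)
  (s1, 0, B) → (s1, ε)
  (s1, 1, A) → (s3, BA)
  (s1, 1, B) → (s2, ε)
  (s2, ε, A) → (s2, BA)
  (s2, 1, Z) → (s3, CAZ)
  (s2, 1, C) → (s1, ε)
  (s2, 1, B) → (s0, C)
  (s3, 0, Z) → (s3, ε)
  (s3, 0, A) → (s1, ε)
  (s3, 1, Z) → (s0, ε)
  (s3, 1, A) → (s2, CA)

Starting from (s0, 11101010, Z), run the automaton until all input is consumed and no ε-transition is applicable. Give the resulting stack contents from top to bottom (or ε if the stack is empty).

CCCAAZ

(s0, 11101010, Z)
  read 1, top Z: go to s2, push AAZ → (s2, 1101010, AAZ)
  ε-move, top A: go to s2, push BA → (s2, 1101010, BAAZ)
  read 1, top B: go to s0, push C → (s0, 101010, CAAZ)
  read 1, top C: go to s1, push CC → (s1, 01010, CCAAZ)
  read 0, top C: go to s2, push CC → (s2, 1010, CCCAAZ)
  read 1, top C: go to s1, push ε → (s1, 010, CCAAZ)
  read 0, top C: go to s2, push CC → (s2, 10, CCCAAZ)
  read 1, top C: go to s1, push ε → (s1, 0, CCAAZ)
  read 0, top C: go to s2, push CC → (s2, ε, CCCAAZ)
All input consumed in state s2 with stack CCCAAZ.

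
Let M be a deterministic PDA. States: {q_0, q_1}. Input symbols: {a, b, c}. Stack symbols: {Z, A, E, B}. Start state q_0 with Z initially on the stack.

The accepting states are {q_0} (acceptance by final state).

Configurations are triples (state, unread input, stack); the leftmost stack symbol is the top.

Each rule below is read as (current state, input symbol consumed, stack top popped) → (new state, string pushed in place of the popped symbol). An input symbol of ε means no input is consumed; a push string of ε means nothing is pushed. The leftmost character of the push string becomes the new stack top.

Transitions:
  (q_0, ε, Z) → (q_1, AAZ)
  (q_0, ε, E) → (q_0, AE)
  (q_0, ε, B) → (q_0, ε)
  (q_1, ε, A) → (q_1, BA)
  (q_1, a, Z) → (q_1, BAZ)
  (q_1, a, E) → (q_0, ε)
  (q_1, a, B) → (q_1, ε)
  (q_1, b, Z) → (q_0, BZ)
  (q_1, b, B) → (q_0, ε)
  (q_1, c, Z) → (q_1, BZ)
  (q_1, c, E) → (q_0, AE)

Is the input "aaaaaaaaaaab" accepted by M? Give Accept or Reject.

Accept

(q_0, aaaaaaaaaaab, Z) ⊢ (q_1, aaaaaaaaaaab, AAZ) ⊢ (q_1, aaaaaaaaaaab, BAAZ) ⊢ (q_1, aaaaaaaaaab, AAZ) ⊢ (q_1, aaaaaaaaaab, BAAZ) ⊢ (q_1, aaaaaaaaab, AAZ) ⊢ (q_1, aaaaaaaaab, BAAZ) ⊢ (q_1, aaaaaaaab, AAZ) ⊢ (q_1, aaaaaaaab, BAAZ) ⊢ (q_1, aaaaaaab, AAZ) ⊢ (q_1, aaaaaaab, BAAZ) ⊢ (q_1, aaaaaab, AAZ) ⊢ (q_1, aaaaaab, BAAZ) ⊢ (q_1, aaaaab, AAZ) ⊢ (q_1, aaaaab, BAAZ) ⊢ (q_1, aaaab, AAZ) ⊢ (q_1, aaaab, BAAZ) ⊢ (q_1, aaab, AAZ) ⊢ (q_1, aaab, BAAZ) ⊢ (q_1, aab, AAZ) ⊢ (q_1, aab, BAAZ) ⊢ (q_1, ab, AAZ) ⊢ (q_1, ab, BAAZ) ⊢ (q_1, b, AAZ) ⊢ (q_1, b, BAAZ) ⊢ (q_0, ε, AAZ)
All input consumed; state q_0 ∈ F.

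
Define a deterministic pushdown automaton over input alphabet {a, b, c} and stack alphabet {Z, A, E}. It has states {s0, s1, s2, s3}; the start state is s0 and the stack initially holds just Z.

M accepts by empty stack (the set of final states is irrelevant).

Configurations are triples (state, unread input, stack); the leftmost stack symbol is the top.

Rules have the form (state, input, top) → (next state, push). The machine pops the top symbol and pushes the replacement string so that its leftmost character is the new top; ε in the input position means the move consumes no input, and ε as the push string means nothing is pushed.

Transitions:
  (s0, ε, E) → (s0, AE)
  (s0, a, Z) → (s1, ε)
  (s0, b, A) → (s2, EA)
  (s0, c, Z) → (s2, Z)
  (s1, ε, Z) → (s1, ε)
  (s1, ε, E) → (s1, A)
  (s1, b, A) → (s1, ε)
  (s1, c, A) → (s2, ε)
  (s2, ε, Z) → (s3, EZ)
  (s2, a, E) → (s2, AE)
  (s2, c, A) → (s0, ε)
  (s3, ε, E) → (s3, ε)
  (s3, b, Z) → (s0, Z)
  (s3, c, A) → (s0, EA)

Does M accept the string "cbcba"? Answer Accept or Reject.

Accept

(s0, cbcba, Z)
  read c, top Z: go to s2, push Z → (s2, bcba, Z)
  ε-move, top Z: go to s3, push EZ → (s3, bcba, EZ)
  ε-move, top E: go to s3, push ε → (s3, bcba, Z)
  read b, top Z: go to s0, push Z → (s0, cba, Z)
  read c, top Z: go to s2, push Z → (s2, ba, Z)
  ε-move, top Z: go to s3, push EZ → (s3, ba, EZ)
  ε-move, top E: go to s3, push ε → (s3, ba, Z)
  read b, top Z: go to s0, push Z → (s0, a, Z)
  read a, top Z: go to s1, push ε → (s1, ε, ε)
All input consumed and the stack is empty.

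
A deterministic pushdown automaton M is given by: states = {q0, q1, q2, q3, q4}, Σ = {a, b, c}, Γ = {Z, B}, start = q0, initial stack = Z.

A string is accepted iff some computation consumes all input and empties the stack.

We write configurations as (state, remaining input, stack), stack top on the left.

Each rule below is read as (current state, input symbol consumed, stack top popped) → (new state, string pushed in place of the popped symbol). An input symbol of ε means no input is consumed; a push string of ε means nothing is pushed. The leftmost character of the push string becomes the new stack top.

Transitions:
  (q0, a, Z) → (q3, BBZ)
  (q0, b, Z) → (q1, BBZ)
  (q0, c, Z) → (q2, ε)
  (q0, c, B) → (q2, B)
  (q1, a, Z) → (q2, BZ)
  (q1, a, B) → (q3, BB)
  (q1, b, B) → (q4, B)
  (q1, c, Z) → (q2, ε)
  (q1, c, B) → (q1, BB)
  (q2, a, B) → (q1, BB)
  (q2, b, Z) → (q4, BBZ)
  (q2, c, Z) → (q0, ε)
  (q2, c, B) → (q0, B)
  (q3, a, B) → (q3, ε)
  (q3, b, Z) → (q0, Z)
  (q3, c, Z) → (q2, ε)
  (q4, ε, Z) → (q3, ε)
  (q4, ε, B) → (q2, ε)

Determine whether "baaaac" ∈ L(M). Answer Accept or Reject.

Accept

(q0, baaaac, Z)
  read b, top Z: go to q1, push BBZ → (q1, aaaac, BBZ)
  read a, top B: go to q3, push BB → (q3, aaac, BBBZ)
  read a, top B: go to q3, push ε → (q3, aac, BBZ)
  read a, top B: go to q3, push ε → (q3, ac, BZ)
  read a, top B: go to q3, push ε → (q3, c, Z)
  read c, top Z: go to q2, push ε → (q2, ε, ε)
All input consumed and the stack is empty.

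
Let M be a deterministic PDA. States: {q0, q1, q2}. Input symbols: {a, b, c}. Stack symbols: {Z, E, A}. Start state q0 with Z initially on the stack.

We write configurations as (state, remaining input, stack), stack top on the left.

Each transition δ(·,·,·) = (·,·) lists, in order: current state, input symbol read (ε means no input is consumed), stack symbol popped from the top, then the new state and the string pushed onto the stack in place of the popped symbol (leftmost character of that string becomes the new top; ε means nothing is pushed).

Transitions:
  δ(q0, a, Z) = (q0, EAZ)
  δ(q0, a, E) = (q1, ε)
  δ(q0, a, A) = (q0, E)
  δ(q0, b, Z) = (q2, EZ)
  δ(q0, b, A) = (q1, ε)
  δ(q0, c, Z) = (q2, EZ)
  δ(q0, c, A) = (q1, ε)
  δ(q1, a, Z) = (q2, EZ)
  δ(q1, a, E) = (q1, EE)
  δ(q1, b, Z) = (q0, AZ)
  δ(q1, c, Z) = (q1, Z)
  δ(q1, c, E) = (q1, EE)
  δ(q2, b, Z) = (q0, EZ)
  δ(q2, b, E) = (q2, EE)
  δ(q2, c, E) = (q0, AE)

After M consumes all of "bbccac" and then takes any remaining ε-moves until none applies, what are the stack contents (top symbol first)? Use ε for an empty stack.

(q0, bbccac, Z) ⊢ (q2, bccac, EZ) ⊢ (q2, ccac, EEZ) ⊢ (q0, cac, AEEZ) ⊢ (q1, ac, EEZ) ⊢ (q1, c, EEEZ) ⊢ (q1, ε, EEEEZ)
All input consumed in state q1 with stack EEEEZ.

EEEEZ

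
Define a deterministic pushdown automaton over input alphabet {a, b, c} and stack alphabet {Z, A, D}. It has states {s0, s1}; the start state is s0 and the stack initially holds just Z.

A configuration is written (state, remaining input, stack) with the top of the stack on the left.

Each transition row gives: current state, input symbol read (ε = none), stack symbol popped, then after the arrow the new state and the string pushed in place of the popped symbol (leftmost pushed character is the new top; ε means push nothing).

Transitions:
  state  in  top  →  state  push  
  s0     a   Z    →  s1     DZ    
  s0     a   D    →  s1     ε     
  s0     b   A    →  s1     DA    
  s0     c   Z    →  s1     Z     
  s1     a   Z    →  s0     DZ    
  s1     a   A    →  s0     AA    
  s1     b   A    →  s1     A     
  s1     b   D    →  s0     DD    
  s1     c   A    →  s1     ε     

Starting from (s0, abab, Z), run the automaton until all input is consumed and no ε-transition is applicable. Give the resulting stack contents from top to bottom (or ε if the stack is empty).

(s0, abab, Z) ⊢ (s1, bab, DZ) ⊢ (s0, ab, DDZ) ⊢ (s1, b, DZ) ⊢ (s0, ε, DDZ)
All input consumed in state s0 with stack DDZ.

DDZ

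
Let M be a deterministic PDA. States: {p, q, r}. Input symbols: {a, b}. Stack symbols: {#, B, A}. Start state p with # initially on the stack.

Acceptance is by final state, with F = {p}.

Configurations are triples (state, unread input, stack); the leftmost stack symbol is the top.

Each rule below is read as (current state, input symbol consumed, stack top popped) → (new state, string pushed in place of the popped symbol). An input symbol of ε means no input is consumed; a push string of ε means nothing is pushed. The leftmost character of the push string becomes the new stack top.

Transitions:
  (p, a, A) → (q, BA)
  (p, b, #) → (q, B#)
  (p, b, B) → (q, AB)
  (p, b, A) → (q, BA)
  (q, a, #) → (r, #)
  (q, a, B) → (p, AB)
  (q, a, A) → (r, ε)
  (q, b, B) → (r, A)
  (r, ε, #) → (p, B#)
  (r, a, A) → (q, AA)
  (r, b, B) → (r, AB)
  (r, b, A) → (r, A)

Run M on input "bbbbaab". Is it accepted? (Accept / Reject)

Reject

(p, bbbbaab, #)
  read b, top #: go to q, push B# → (q, bbbaab, B#)
  read b, top B: go to r, push A → (r, bbaab, A#)
  read b, top A: go to r, push A → (r, baab, A#)
  read b, top A: go to r, push A → (r, aab, A#)
  read a, top A: go to q, push AA → (q, ab, AA#)
  read a, top A: go to r, push ε → (r, b, A#)
  read b, top A: go to r, push A → (r, ε, A#)
All input consumed; state r ∉ F and no further ε-move applies.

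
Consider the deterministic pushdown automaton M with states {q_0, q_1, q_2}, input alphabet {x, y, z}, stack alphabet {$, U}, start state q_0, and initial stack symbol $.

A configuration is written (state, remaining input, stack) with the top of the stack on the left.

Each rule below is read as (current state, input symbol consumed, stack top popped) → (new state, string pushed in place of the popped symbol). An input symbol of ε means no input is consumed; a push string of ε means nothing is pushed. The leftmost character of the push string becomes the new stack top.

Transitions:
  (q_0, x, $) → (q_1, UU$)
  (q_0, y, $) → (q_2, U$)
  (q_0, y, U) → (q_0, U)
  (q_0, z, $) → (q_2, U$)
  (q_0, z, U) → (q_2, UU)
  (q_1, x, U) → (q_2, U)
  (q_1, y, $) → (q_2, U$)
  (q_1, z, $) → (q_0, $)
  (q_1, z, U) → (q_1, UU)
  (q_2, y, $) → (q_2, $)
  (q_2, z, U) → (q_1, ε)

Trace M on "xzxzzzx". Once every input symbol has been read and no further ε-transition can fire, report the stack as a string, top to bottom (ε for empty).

UUUU$

(q_0, xzxzzzx, $)
  read x, top $: go to q_1, push UU$ → (q_1, zxzzzx, UU$)
  read z, top U: go to q_1, push UU → (q_1, xzzzx, UUU$)
  read x, top U: go to q_2, push U → (q_2, zzzx, UUU$)
  read z, top U: go to q_1, push ε → (q_1, zzx, UU$)
  read z, top U: go to q_1, push UU → (q_1, zx, UUU$)
  read z, top U: go to q_1, push UU → (q_1, x, UUUU$)
  read x, top U: go to q_2, push U → (q_2, ε, UUUU$)
All input consumed in state q_2 with stack UUUU$.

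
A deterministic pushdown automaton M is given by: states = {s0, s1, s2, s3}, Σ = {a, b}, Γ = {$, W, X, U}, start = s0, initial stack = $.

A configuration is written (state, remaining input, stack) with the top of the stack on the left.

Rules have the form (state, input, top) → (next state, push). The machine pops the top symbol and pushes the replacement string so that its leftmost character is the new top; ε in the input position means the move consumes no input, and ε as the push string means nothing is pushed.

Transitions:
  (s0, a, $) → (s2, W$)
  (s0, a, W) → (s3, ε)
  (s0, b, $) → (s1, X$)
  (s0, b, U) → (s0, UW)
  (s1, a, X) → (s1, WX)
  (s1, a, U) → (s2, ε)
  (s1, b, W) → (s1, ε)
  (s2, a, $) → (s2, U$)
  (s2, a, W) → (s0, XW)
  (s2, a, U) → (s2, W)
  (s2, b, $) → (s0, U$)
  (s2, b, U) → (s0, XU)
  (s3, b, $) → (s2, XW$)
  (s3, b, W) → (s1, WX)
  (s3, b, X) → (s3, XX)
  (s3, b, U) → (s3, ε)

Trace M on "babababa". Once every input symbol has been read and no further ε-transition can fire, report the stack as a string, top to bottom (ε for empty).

(s0, babababa, $)
  read b, top $: go to s1, push X$ → (s1, abababa, X$)
  read a, top X: go to s1, push WX → (s1, bababa, WX$)
  read b, top W: go to s1, push ε → (s1, ababa, X$)
  read a, top X: go to s1, push WX → (s1, baba, WX$)
  read b, top W: go to s1, push ε → (s1, aba, X$)
  read a, top X: go to s1, push WX → (s1, ba, WX$)
  read b, top W: go to s1, push ε → (s1, a, X$)
  read a, top X: go to s1, push WX → (s1, ε, WX$)
All input consumed in state s1 with stack WX$.

WX$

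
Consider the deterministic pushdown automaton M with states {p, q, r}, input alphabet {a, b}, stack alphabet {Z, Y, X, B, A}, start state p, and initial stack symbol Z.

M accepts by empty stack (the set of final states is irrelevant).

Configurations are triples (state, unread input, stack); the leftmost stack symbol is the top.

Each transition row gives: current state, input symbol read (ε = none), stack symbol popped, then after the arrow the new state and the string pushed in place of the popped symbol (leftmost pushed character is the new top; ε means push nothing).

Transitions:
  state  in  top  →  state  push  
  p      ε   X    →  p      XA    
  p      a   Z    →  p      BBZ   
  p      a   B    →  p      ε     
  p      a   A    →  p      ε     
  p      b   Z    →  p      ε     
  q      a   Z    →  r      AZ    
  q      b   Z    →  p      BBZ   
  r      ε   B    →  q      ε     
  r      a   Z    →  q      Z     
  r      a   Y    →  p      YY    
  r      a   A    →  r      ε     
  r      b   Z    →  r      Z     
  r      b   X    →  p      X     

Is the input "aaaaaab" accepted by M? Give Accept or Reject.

(p, aaaaaab, Z)
  read a, top Z: go to p, push BBZ → (p, aaaaab, BBZ)
  read a, top B: go to p, push ε → (p, aaaab, BZ)
  read a, top B: go to p, push ε → (p, aaab, Z)
  read a, top Z: go to p, push BBZ → (p, aab, BBZ)
  read a, top B: go to p, push ε → (p, ab, BZ)
  read a, top B: go to p, push ε → (p, b, Z)
  read b, top Z: go to p, push ε → (p, ε, ε)
All input consumed and the stack is empty.

Accept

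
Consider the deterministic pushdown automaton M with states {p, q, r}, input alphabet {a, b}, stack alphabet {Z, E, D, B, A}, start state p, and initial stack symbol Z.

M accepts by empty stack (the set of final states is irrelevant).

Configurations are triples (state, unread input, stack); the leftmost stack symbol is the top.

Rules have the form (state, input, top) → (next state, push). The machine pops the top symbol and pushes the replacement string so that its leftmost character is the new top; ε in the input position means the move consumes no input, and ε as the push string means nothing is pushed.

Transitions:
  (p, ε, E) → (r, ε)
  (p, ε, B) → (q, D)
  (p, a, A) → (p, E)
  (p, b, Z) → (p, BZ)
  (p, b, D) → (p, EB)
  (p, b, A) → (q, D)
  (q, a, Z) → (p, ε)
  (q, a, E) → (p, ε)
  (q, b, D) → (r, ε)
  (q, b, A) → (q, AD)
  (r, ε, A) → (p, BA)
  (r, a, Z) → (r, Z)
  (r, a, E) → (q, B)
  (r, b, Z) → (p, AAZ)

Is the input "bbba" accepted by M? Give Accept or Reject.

Reject

(p, bbba, Z)
  read b, top Z: go to p, push BZ → (p, bba, BZ)
  ε-move, top B: go to q, push D → (q, bba, DZ)
  read b, top D: go to r, push ε → (r, ba, Z)
  read b, top Z: go to p, push AAZ → (p, a, AAZ)
  read a, top A: go to p, push E → (p, ε, EAZ)
  ε-move, top E: go to r, push ε → (r, ε, AZ)
  ε-move, top A: go to p, push BA → (p, ε, BAZ)
  ε-move, top B: go to q, push D → (q, ε, DAZ)
All input consumed; stack is DAZ, not empty, and no further ε-move applies.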